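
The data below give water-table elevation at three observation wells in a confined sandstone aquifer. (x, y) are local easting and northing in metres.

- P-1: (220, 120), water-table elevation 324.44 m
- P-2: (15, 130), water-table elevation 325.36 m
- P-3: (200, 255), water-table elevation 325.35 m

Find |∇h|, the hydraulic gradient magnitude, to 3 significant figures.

With h = a·x + b·y + c and P-1 as origin, the differences give:
  (-205)·a + 10·b = +0.92
  (-20)·a + 135·b = +0.91
Eliminate b (×135 and ×10, subtract): -27475·a = 115.100 → a = ∂h/∂x = -0.004189
Back-substitute: b = ∂h/∂y = +0.006120.
|∇h| = √(-0.004189² + 0.006120²) = 0.007416

0.00742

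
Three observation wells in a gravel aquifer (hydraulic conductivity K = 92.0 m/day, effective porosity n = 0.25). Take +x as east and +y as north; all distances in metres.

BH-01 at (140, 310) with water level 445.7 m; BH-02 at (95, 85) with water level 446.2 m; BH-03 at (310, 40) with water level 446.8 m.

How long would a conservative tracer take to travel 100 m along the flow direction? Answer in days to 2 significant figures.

With h = a·x + b·y + c and BH-01 as origin, the differences give:
  (-45)·a + (-225)·b = +0.5
  170·a + (-270)·b = +1.1
Eliminate b (×(-270) and ×(-225), subtract): 50400·a = 112.50 → a = ∂h/∂x = +0.002232
Back-substitute: b = ∂h/∂y = -0.002669.
|∇h| = √(0.002232² + -0.002669²) = 0.003479
Seepage velocity v = K·i/n = 92.0 × 0.003479 / 0.25 = 1.28 m/day.
t = 100 / 1.28 = 78.12 days.

78 days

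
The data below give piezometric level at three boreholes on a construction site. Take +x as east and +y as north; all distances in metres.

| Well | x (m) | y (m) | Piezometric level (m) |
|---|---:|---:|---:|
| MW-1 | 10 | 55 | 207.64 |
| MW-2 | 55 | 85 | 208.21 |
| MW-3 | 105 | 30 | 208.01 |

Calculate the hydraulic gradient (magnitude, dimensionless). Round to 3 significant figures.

Taking MW-1 as reference: MW-2−MW-1 = (45, 30, +0.57); MW-3−MW-1 = (95, -25, +0.37).
Solve a·Δx + b·Δy = Δh: det = 45·(-25) − 95·30 = -3975.
∂h/∂x = [(+0.57)·(-25) − (+0.37)·30] / -3975 = +0.006377
∂h/∂y = [45·(+0.37) − 95·(+0.57)] / -3975 = +0.009434
|∇h| = √(0.006377² + 0.009434²) = 0.01139

0.0114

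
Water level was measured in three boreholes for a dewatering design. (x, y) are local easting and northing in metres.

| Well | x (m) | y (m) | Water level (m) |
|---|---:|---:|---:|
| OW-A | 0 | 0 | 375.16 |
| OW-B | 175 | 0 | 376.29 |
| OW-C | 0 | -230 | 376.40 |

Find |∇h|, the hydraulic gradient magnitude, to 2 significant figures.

∂h/∂x = (376.29 − 375.16) / (175 − 0) = +0.006457
∂h/∂y = (376.40 − 375.16) / (-230 − 0) = -0.005391
|∇h| = √(0.006457² + -0.005391²) = 0.008412

0.0084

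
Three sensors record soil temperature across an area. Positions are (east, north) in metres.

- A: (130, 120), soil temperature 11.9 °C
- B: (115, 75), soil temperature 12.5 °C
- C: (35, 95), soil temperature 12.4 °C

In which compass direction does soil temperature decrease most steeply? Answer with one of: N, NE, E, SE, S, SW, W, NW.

Taking A as reference: B−A = (-15, -45, +0.6); C−A = (-95, -25, +0.5).
Determinant of the coordinate differences = (-15)·(-25) − (-95)·(-45) = -3900.
∂T/∂x = [(+0.6)·(-25) − (+0.5)·(-45)] / -3900 = -0.001923
∂T/∂y = [(-15)·(+0.5) − (-95)·(+0.6)] / -3900 = -0.01269
Steepest decrease is along −∇f = (+0.001923 E, +0.01269 N) → north.

N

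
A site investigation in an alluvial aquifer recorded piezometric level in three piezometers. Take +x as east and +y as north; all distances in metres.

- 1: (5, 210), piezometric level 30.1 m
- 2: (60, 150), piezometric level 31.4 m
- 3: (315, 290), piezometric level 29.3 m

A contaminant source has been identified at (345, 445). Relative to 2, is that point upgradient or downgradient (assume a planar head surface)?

Taking 1 as reference: 2−1 = (55, -60, +1.3); 3−1 = (310, 80, -0.8).
Determinant of the coordinate differences = 55·80 − 310·(-60) = 23000.
∂h/∂x = [(+1.3)·80 − (-0.8)·(-60)] / 23000 = +0.002435
∂h/∂y = [55·(-0.8) − 310·(+1.3)] / 23000 = -0.01943
Head at (345, 445) = 30.1 + (+0.002435)·(340) + (-0.01943)·(235) = 26.36 m.
That is lower than the 31.4 m at 2, so the point is downgradient.

downgradient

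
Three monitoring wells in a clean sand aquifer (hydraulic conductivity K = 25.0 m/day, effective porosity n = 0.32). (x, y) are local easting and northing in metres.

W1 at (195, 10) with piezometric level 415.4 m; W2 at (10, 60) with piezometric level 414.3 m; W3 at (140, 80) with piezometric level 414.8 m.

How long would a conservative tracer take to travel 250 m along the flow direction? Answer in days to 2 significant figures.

Taking W1 as reference: W2−W1 = (-185, 50, -1.1); W3−W1 = (-55, 70, -0.6).
Determinant of the coordinate differences = (-185)·70 − (-55)·50 = -10200.
∂h/∂x = [(-1.1)·70 − (-0.6)·50] / -10200 = +0.004608
∂h/∂y = [(-185)·(-0.6) − (-55)·(-1.1)] / -10200 = -0.004951
|∇h| = √(0.004608² + -0.004951²) = 0.006764
Seepage velocity v = K·i/n = 25.0 × 0.006764 / 0.32 = 0.5284 m/day.
t = 250 / 0.5284 = 473.1 days.

470 days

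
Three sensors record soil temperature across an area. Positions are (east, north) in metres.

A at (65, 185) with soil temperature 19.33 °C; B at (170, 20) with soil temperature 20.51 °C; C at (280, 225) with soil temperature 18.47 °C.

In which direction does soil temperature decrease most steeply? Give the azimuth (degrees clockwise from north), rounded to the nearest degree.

015°

With T = a·x + b·y + c and A as origin, the differences give:
  105·a + (-165)·b = +1.18
  215·a + 40·b = -0.86
Eliminate b (×40 and ×(-165), subtract): 39675·a = -94.700 → a = ∂T/∂x = -0.002387
Back-substitute: b = ∂T/∂y = -0.008670.
Steepest decrease is along −∇f: components (+0.002387 E, +0.008670 N).
Azimuth = atan2(+0.002387, +0.008670) = 15.4° ≈ 015°.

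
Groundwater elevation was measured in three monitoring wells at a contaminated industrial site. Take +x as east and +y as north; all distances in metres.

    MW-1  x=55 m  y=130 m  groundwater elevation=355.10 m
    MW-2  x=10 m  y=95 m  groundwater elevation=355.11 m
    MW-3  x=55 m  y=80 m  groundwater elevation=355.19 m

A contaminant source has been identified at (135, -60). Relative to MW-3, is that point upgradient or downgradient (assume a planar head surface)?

Differences from MW-1: to MW-2 (Δx, Δy, Δh) = (-45, -35, +0.01); to MW-3 = (0, -50, +0.09).
Solve a·Δx + b·Δy = Δh: det = (-45)·(-50) − 0·(-35) = 2250.
∂h/∂x = [(+0.01)·(-50) − (+0.09)·(-35)] / 2250 = +0.001178
∂h/∂y = [(-45)·(+0.09) − 0·(+0.01)] / 2250 = -0.001800
Head at (135, -60) = 355.10 + (+0.001178)·(80) + (-0.001800)·(-190) = 355.54 m.
That is higher than the 355.19 m at MW-3, so the point is upgradient.

upgradient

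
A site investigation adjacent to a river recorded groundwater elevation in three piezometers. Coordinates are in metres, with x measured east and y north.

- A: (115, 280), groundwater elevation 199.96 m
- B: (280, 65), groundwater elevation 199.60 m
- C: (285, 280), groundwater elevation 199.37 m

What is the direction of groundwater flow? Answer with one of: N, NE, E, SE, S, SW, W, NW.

With h = a·x + b·y + c and A as origin, the differences give:
  165·a + (-215)·b = -0.36
  170·a + 0·b = -0.59
Eliminate b (×0 and ×(-215), subtract): 36550·a = -126.850 → a = ∂h/∂x = -0.003471
Back-substitute: b = ∂h/∂y = -0.0009891.
Flow = −∇h = (+0.003471 east, +0.0009891 north), which points east.

E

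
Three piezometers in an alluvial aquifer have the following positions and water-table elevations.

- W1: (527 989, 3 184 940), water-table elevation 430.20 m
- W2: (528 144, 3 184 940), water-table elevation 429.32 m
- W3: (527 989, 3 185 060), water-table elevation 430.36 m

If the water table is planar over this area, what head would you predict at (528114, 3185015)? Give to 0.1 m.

429.6 m

∂h/∂x = (429.32 − 430.20) / (528144 − 527989) = -0.005677
∂h/∂y = (430.36 − 430.20) / (3185060 − 3184940) = +0.001333
h(528114, 3185015) = 430.20 + (-0.005677)·(125) + (+0.001333)·(75) = 430.20 -0.710 +0.100 = 429.590 m.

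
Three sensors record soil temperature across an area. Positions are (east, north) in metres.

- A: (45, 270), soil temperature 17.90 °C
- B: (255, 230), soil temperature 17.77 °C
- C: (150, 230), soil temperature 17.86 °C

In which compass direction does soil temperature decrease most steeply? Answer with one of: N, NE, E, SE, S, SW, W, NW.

NE

Taking A as reference: B−A = (210, -40, -0.13); C−A = (105, -40, -0.04).
Solve a·Δx + b·Δy = ΔT: det = 210·(-40) − 105·(-40) = -4200.
∂T/∂x = [(-0.13)·(-40) − (-0.04)·(-40)] / -4200 = -0.0008571
∂T/∂y = [210·(-0.04) − 105·(-0.13)] / -4200 = -0.001250
Steepest decrease is along −∇f = (+0.0008571 E, +0.001250 N) → northeast.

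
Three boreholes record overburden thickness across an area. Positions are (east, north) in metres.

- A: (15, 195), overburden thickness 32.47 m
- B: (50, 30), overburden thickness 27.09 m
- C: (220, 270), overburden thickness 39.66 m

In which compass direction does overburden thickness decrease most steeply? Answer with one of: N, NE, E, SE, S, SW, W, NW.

SW

With d = a·x + b·y + c and A as origin, the differences give:
  35·a + (-165)·b = -5.38
  205·a + 75·b = +7.19
Eliminate b (×75 and ×(-165), subtract): 36450·a = 782.850 → a = ∂d/∂x = +0.02148
Back-substitute: b = ∂d/∂y = +0.03716.
Steepest decrease is along −∇f = (-0.02148 E, -0.03716 N) → southwest.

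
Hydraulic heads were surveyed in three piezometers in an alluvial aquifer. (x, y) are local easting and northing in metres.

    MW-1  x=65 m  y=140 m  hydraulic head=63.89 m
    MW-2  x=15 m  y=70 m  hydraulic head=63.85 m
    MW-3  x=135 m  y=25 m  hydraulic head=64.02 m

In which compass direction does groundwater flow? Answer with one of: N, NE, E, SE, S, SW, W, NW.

With h = a·x + b·y + c and MW-1 as origin, the differences give:
  (-50)·a + (-70)·b = -0.04
  70·a + (-115)·b = +0.13
Eliminate b (×(-115) and ×(-70), subtract): 10650·a = 13.700 → a = ∂h/∂x = +0.001286
Back-substitute: b = ∂h/∂y = -0.0003474.
Flow = −∇h = (-0.001286 east, +0.0003474 north), which points west.

W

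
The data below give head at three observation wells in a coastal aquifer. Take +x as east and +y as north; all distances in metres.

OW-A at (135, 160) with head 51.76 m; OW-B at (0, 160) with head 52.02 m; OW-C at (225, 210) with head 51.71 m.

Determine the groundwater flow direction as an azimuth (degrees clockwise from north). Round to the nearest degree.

142°

Taking OW-A as reference: OW-B−OW-A = (-135, 0, +0.26); OW-C−OW-A = (90, 50, -0.05).
Determinant of the coordinate differences = (-135)·50 − 90·0 = -6750.
∂h/∂x = [(+0.26)·50 − (-0.05)·0] / -6750 = -0.001926
∂h/∂y = [(-135)·(-0.05) − 90·(+0.26)] / -6750 = +0.002467
Flow direction (−∇h) has components (+0.001926 E, -0.002467 N).
Azimuth = atan2(E, N) = atan2(+0.001926, -0.002467) = 142.0° ≈ 142°.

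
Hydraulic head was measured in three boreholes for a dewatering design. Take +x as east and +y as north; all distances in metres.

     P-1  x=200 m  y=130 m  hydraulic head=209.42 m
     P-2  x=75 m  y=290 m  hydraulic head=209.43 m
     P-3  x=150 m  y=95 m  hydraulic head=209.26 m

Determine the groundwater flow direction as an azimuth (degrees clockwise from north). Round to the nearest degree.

Differences from P-1: to P-2 (Δx, Δy, Δh) = (-125, 160, +0.01); to P-3 = (-50, -35, -0.16).
Determinant of the coordinate differences = (-125)·(-35) − (-50)·160 = 12375.
∂h/∂x = [(+0.01)·(-35) − (-0.16)·160] / 12375 = +0.002040
∂h/∂y = [(-125)·(-0.16) − (-50)·(+0.01)] / 12375 = +0.001657
Flow direction (−∇h) has components (-0.002040 E, -0.001657 N).
Azimuth = atan2(E, N) = atan2(-0.002040, -0.001657) = 230.9° ≈ 231°.

231°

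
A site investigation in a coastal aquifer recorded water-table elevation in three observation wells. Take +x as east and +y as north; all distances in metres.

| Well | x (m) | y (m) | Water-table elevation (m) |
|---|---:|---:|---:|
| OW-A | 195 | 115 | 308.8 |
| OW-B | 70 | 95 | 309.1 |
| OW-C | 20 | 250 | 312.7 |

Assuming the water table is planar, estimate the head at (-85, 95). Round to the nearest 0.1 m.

With h = a·x + b·y + c and OW-A as origin, the differences give:
  (-125)·a + (-20)·b = +0.3
  (-175)·a + 135·b = +3.9
Eliminate b (×135 and ×(-20), subtract): -20375·a = 118.50 → a = ∂h/∂x = -0.005816
Back-substitute: b = ∂h/∂y = +0.02135.
h(-85, 95) = 308.8 + (-0.005816)·(-280) + (+0.02135)·(-20) = 308.8 +1.628 -0.427 = 310.001 m.

310.0 m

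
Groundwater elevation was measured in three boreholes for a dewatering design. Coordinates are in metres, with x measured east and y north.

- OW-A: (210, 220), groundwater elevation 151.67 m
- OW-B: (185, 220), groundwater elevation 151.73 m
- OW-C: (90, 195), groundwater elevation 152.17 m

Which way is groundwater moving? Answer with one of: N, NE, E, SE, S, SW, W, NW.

N

Taking OW-A as reference: OW-B−OW-A = (-25, 0, +0.06); OW-C−OW-A = (-120, -25, +0.50).
Determinant of the coordinate differences = (-25)·(-25) − (-120)·0 = 625.
∂h/∂x = [(+0.06)·(-25) − (+0.50)·0] / 625 = -0.002400
∂h/∂y = [(-25)·(+0.50) − (-120)·(+0.06)] / 625 = -0.008480
Flow = −∇h = (+0.002400 east, +0.008480 north), which points north.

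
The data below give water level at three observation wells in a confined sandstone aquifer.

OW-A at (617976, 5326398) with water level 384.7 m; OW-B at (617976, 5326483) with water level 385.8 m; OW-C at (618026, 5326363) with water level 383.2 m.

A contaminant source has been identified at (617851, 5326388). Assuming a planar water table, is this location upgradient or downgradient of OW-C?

upgradient

Three-point gradient (reference OW-A): Δ to OW-B = (0, 85, +1.1), Δ to OW-C = (50, -35, -1.5).
∂h/∂x = -0.02094, ∂h/∂y = +0.01294 (det = -4250).
Head at (617851, 5326388) = 384.7 + (-0.02094)·(-125) + (+0.01294)·(-10) = 387.19 m.
That is higher than the 383.2 m at OW-C, so the point is upgradient.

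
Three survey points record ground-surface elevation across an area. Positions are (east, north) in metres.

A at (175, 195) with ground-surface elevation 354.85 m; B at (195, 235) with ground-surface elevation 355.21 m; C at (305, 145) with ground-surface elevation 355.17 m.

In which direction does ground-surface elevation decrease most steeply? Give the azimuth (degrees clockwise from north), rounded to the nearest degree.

217°

Three-point gradient (reference A): Δ to B = (20, 40, +0.36), Δ to C = (130, -50, +0.32).
∂z/∂x = +0.004968, ∂z/∂y = +0.006516 (det = -6200).
Steepest decrease is along −∇f: components (-0.004968 E, -0.006516 N).
Azimuth = atan2(-0.004968, -0.006516) = 217.3° ≈ 217°.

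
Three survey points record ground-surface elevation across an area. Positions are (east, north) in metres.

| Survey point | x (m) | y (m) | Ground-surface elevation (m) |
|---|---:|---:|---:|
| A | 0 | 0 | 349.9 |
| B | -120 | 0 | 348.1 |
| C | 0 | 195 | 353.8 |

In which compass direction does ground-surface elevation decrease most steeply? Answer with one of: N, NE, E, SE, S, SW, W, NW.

SW

∂z/∂x = (348.1 − 349.9) / (-120 − 0) = +0.01500
∂z/∂y = (353.8 − 349.9) / (195 − 0) = +0.02000
Steepest decrease is along −∇f = (-0.01500 E, -0.02000 N) → southwest.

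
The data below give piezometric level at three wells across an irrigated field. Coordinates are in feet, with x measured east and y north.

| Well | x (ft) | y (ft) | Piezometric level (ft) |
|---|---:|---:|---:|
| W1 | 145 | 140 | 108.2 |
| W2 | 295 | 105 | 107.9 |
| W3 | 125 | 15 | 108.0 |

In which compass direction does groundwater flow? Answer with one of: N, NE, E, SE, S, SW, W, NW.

Differences from W1: to W2 (Δx, Δy, Δh) = (150, -35, -0.3); to W3 = (-20, -125, -0.2).
Determinant of the coordinate differences = 150·(-125) − (-20)·(-35) = -19450.
∂h/∂x = [(-0.3)·(-125) − (-0.2)·(-35)] / -19450 = -0.001568
∂h/∂y = [150·(-0.2) − (-20)·(-0.3)] / -19450 = +0.001851
Flow = −∇h = (+0.001568 east, -0.001851 north), which points southeast.

SE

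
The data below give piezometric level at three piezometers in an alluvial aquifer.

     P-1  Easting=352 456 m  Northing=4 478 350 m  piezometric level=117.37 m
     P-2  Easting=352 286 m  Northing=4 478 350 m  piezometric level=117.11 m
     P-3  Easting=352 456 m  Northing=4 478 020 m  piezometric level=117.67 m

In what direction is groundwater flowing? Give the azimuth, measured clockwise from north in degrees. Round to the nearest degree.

∂h/∂x = (117.11 − 117.37) / (352286 − 352456) = +0.001529
∂h/∂y = (117.67 − 117.37) / (4478020 − 4478350) = -0.0009091
Flow direction (−∇h) has components (-0.001529 E, +0.0009091 N).
Azimuth = atan2(E, N) = atan2(-0.001529, +0.0009091) = 300.7° ≈ 301°.

301°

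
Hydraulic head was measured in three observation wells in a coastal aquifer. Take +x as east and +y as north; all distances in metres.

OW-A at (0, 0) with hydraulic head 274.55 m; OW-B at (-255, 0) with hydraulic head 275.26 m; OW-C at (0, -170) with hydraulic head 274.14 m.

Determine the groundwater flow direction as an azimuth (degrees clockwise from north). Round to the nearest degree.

∂h/∂x = (275.26 − 274.55) / (-255 − 0) = -0.002784
∂h/∂y = (274.14 − 274.55) / (-170 − 0) = +0.002412
Flow direction (−∇h) has components (+0.002784 E, -0.002412 N).
Azimuth = atan2(E, N) = atan2(+0.002784, -0.002412) = 130.9° ≈ 131°.

131°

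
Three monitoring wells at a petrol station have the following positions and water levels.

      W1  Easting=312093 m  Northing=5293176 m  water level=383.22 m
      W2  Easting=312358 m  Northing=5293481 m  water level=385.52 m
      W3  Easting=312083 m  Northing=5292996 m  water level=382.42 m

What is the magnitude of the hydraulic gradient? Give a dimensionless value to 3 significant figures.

0.00569

With h = a·x + b·y + c and W1 as origin, the differences give:
  265·a + 305·b = +2.30
  (-10)·a + (-180)·b = -0.80
Eliminate b (×(-180) and ×305, subtract): -44650·a = -170.000 → a = ∂h/∂x = +0.003807
Back-substitute: b = ∂h/∂y = +0.004233.
|∇h| = √(0.003807² + 0.004233²) = 0.005693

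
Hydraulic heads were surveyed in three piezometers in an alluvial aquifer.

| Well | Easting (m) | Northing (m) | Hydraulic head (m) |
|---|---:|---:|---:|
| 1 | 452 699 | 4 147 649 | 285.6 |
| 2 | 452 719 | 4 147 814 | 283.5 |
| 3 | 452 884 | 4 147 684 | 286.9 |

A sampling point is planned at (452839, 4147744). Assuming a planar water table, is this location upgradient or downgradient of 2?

Three-point gradient (reference 1): Δ to 2 = (20, 165, -2.1), Δ to 3 = (185, 35, +1.3).
∂h/∂x = +0.009656, ∂h/∂y = -0.01390 (det = -29825).
Head at (452839, 4147744) = 285.6 + (+0.009656)·(140) + (-0.01390)·(95) = 285.63 m.
That is higher than the 283.5 m at 2, so the point is upgradient.

upgradient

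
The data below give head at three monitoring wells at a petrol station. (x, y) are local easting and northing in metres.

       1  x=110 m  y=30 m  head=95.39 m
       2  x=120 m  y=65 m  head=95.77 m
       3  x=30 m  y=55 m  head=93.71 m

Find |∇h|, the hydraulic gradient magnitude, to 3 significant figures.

Taking 1 as reference: 2−1 = (10, 35, +0.38); 3−1 = (-80, 25, -1.68).
Solve a·Δx + b·Δy = Δh: det = 10·25 − (-80)·35 = 3050.
∂h/∂x = [(+0.38)·25 − (-1.68)·35] / 3050 = +0.02239
∂h/∂y = [10·(-1.68) − (-80)·(+0.38)] / 3050 = +0.004459
|∇h| = √(0.02239² + 0.004459²) = 0.02283

0.0228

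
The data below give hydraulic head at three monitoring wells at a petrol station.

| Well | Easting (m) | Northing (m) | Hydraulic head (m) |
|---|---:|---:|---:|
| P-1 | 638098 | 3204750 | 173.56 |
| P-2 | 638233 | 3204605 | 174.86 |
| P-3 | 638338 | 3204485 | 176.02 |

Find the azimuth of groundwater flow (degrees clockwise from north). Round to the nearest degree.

Three-point gradient (reference P-1): Δ to P-2 = (135, -145, +1.30), Δ to P-3 = (240, -265, +2.46).
∂h/∂x = -0.01251, ∂h/∂y = -0.02062 (det = -975).
Flow direction (−∇h) has components (+0.01251 E, +0.02062 N).
Azimuth = atan2(E, N) = atan2(+0.01251, +0.02062) = 31.3° ≈ 031°.

031°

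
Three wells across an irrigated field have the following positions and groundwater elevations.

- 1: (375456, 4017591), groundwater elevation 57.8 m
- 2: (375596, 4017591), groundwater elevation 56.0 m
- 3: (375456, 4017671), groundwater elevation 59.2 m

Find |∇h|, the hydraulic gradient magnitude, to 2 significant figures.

0.022

∂h/∂x = (56.0 − 57.8) / (375596 − 375456) = -0.01286
∂h/∂y = (59.2 − 57.8) / (4017671 − 4017591) = +0.01750
|∇h| = √(-0.01286² + 0.01750²) = 0.02172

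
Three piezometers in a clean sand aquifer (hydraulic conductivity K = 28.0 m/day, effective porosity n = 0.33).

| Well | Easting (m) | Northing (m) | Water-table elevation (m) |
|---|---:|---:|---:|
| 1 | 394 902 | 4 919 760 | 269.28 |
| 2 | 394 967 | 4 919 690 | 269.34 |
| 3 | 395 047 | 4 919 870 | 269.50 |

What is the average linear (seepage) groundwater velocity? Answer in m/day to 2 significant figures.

Taking 1 as reference: 2−1 = (65, -70, +0.06); 3−1 = (145, 110, +0.22).
Solve a·Δx + b·Δy = Δh: det = 65·110 − 145·(-70) = 17300.
∂h/∂x = [(+0.06)·110 − (+0.22)·(-70)] / 17300 = +0.001272
∂h/∂y = [65·(+0.22) − 145·(+0.06)] / 17300 = +0.0003237
|∇h| = √(0.001272² + 0.0003237²) = 0.001313
Seepage velocity v = K·i/n = 28.0 × 0.001313 / 0.33 = 0.1114 m/day.

0.11 m/day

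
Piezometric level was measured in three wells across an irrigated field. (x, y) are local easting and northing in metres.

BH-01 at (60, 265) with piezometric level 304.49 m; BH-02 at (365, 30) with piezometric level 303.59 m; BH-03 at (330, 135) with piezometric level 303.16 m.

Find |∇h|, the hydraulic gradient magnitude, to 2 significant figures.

0.011

Three-point gradient (reference BH-01): Δ to BH-02 = (305, -235, -0.90), Δ to BH-03 = (270, -130, -1.33).
∂h/∂x = -0.008216, ∂h/∂y = -0.006834 (det = 23800).
|∇h| = √(-0.008216² + -0.006834²) = 0.01069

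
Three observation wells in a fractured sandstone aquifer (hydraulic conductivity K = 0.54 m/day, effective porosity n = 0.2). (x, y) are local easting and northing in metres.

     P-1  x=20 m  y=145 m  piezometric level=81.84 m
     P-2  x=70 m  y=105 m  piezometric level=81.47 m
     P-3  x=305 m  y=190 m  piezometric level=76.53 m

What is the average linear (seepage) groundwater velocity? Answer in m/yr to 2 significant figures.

With h = a·x + b·y + c and P-1 as origin, the differences give:
  50·a + (-40)·b = -0.37
  285·a + 45·b = -5.31
Eliminate b (×45 and ×(-40), subtract): 13650·a = -229.050 → a = ∂h/∂x = -0.01678
Back-substitute: b = ∂h/∂y = -0.01173.
|∇h| = √(-0.01678² + -0.01173²) = 0.02047
Seepage velocity v = K·i/n = 0.54 × 0.02047 / 0.2 = 0.05527 m/day = 20.19 m/yr.

20 m/yr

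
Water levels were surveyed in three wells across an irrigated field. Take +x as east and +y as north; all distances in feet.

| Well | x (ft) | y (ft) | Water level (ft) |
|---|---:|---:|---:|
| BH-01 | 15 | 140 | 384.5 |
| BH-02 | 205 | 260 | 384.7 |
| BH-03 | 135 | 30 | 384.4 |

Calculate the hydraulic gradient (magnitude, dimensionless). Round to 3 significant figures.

With h = a·x + b·y + c and BH-01 as origin, the differences give:
  190·a + 120·b = +0.2
  120·a + (-110)·b = -0.1
Eliminate b (×(-110) and ×120, subtract): -35300·a = -10.00 → a = ∂h/∂x = +0.0002833
Back-substitute: b = ∂h/∂y = +0.001218.
|∇h| = √(0.0002833² + 0.001218²) = 0.001251

0.00125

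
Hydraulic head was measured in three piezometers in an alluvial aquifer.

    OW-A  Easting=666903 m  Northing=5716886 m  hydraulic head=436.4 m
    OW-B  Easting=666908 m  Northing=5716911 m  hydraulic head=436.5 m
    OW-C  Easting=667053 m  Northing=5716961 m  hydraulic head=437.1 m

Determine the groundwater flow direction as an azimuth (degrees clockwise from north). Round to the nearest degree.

221°

Differences from OW-A: to OW-B (Δx, Δy, Δh) = (5, 25, +0.1); to OW-C = (150, 75, +0.7).
Solve a·Δx + b·Δy = Δh: det = 5·75 − 150·25 = -3375.
∂h/∂x = [(+0.1)·75 − (+0.7)·25] / -3375 = +0.002963
∂h/∂y = [5·(+0.7) − 150·(+0.1)] / -3375 = +0.003407
Flow direction (−∇h) has components (-0.002963 E, -0.003407 N).
Azimuth = atan2(E, N) = atan2(-0.002963, -0.003407) = 221.0° ≈ 221°.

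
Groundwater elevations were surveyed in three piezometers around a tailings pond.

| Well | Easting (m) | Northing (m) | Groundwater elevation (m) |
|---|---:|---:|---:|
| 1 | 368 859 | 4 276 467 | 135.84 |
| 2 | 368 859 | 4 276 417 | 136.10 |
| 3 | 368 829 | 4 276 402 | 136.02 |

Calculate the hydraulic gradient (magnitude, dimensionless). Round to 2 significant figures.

With h = a·x + b·y + c and 1 as origin, the differences give:
  0·a + (-50)·b = +0.26
  (-30)·a + (-65)·b = +0.18
Eliminate b (×(-65) and ×(-50), subtract): -1500·a = -7.900 → a = ∂h/∂x = +0.005267
Back-substitute: b = ∂h/∂y = -0.005200.
|∇h| = √(0.005267² + -0.005200²) = 0.007401

0.0074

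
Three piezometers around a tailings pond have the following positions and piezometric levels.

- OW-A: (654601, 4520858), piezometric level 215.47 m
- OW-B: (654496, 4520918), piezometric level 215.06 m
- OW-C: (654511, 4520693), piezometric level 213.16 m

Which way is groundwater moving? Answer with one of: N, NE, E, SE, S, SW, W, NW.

With h = a·x + b·y + c and OW-A as origin, the differences give:
  (-105)·a + 60·b = -0.41
  (-90)·a + (-165)·b = -2.31
Eliminate b (×(-165) and ×60, subtract): 22725·a = 206.250 → a = ∂h/∂x = +0.009076
Back-substitute: b = ∂h/∂y = +0.009050.
Flow = −∇h = (-0.009076 east, -0.009050 north), which points southwest.

SW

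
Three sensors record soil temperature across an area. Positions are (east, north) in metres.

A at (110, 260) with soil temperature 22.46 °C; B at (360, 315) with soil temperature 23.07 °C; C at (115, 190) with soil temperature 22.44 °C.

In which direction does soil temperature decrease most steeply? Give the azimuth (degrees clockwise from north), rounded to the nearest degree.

259°

Differences from A: to B (Δx, Δy, Δh) = (250, 55, +0.61); to C = (5, -70, -0.02).
Solve a·Δx + b·Δy = ΔT: det = 250·(-70) − 5·55 = -17775.
∂T/∂x = [(+0.61)·(-70) − (-0.02)·55] / -17775 = +0.002340
∂T/∂y = [250·(-0.02) − 5·(+0.61)] / -17775 = +0.0004529
Steepest decrease is along −∇f: components (-0.002340 E, -0.0004529 N).
Azimuth = atan2(-0.002340, -0.0004529) = 259.0° ≈ 259°.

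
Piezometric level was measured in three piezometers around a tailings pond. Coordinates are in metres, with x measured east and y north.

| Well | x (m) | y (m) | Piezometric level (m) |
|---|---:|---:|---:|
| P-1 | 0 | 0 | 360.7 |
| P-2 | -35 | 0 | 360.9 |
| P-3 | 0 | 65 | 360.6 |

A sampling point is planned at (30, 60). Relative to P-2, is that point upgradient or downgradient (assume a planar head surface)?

downgradient

∂h/∂x = (360.9 − 360.7) / (-35 − 0) = -0.005714
∂h/∂y = (360.6 − 360.7) / (65 − 0) = -0.001538
Head at (30, 60) = 360.7 + (-0.005714)·(30) + (-0.001538)·(60) = 360.44 m.
That is lower than the 360.9 m at P-2, so the point is downgradient.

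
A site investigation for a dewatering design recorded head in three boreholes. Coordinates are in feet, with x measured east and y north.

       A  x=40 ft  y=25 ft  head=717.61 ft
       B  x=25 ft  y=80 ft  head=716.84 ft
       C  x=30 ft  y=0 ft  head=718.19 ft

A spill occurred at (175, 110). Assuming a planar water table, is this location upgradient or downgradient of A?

downgradient

Taking A as reference: B−A = (-15, 55, -0.77); C−A = (-10, -25, +0.58).
Solve a·Δx + b·Δy = Δh: det = (-15)·(-25) − (-10)·55 = 925.
∂h/∂x = [(-0.77)·(-25) − (+0.58)·55] / 925 = -0.01368
∂h/∂y = [(-15)·(+0.58) − (-10)·(-0.77)] / 925 = -0.01773
Head at (175, 110) = 717.61 + (-0.01368)·(135) + (-0.01773)·(85) = 714.26 ft.
That is lower than the 717.61 ft at A, so the point is downgradient.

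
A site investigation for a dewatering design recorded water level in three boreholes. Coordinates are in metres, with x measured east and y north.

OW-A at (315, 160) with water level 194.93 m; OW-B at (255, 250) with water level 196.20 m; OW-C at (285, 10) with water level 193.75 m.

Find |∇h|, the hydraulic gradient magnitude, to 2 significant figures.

0.012

Differences from OW-A: to OW-B (Δx, Δy, Δh) = (-60, 90, +1.27); to OW-C = (-30, -150, -1.18).
Determinant of the coordinate differences = (-60)·(-150) − (-30)·90 = 11700.
∂h/∂x = [(+1.27)·(-150) − (-1.18)·90] / 11700 = -0.007205
∂h/∂y = [(-60)·(-1.18) − (-30)·(+1.27)] / 11700 = +0.009308
|∇h| = √(-0.007205² + 0.009308²) = 0.01177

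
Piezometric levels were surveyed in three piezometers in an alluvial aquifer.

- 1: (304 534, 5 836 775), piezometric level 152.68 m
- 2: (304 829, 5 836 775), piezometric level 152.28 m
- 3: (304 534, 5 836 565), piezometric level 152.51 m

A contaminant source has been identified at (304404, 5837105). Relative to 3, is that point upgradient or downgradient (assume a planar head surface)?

∂h/∂x = (152.28 − 152.68) / (304829 − 304534) = -0.001356
∂h/∂y = (152.51 − 152.68) / (5836565 − 5836775) = +0.0008095
Head at (304404, 5837105) = 152.68 + (-0.001356)·(-130) + (+0.0008095)·(330) = 153.12 m.
That is higher than the 152.51 m at 3, so the point is upgradient.

upgradient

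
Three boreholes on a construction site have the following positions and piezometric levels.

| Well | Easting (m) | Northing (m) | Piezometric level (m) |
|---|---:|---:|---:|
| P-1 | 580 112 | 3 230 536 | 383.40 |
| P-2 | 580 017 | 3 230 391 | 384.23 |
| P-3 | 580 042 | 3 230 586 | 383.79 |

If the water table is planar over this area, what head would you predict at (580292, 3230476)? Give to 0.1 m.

382.3 m

Three-point gradient (reference P-1): Δ to P-2 = (-95, -145, +0.83), Δ to P-3 = (-70, 50, +0.39).
∂h/∂x = -0.006581, ∂h/∂y = -0.001413 (det = -14900).
h(580292, 3230476) = 383.40 + (-0.006581)·(180) + (-0.001413)·(-60) = 383.40 -1.184 +0.085 = 382.300 m.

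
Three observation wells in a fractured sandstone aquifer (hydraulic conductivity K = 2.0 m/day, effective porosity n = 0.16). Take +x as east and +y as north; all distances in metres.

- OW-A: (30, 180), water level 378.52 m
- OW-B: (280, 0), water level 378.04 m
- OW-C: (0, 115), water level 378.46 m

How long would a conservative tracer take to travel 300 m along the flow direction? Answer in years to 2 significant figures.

With h = a·x + b·y + c and OW-A as origin, the differences give:
  250·a + (-180)·b = -0.48
  (-30)·a + (-65)·b = -0.06
Eliminate b (×(-65) and ×(-180), subtract): -21650·a = 20.400 → a = ∂h/∂x = -0.0009423
Back-substitute: b = ∂h/∂y = +0.001358.
|∇h| = √(-0.0009423² + 0.001358²) = 0.001653
Seepage velocity v = K·i/n = 2.0 × 0.001653 / 0.16 = 0.02066 m/day.
t = 300 / 0.02066 = 1.452e+04 days = 39.8 years.

40 years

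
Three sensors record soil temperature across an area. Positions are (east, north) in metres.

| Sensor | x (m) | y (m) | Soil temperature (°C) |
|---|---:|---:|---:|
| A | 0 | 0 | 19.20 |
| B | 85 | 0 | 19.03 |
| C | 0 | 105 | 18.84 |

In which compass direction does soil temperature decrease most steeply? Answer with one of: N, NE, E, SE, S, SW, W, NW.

NE

∂T/∂x = (19.03 − 19.20) / (85 − 0) = -0.002000
∂T/∂y = (18.84 − 19.20) / (105 − 0) = -0.003429
Steepest decrease is along −∇f = (+0.002000 E, +0.003429 N) → northeast.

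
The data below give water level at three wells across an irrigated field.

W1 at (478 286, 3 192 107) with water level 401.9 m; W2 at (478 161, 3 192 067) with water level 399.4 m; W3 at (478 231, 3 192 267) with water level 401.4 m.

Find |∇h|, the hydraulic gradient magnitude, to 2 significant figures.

0.019

Differences from W1: to W2 (Δx, Δy, Δh) = (-125, -40, -2.5); to W3 = (-55, 160, -0.5).
Determinant of the coordinate differences = (-125)·160 − (-55)·(-40) = -22200.
∂h/∂x = [(-2.5)·160 − (-0.5)·(-40)] / -22200 = +0.01892
∂h/∂y = [(-125)·(-0.5) − (-55)·(-2.5)] / -22200 = +0.003378
|∇h| = √(0.01892² + 0.003378²) = 0.01922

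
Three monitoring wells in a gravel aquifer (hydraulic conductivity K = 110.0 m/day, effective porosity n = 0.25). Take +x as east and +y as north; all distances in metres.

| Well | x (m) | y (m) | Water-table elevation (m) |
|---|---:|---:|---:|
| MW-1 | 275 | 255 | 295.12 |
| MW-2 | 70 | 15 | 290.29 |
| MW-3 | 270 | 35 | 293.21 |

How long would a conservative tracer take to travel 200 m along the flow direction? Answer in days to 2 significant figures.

Differences from MW-1: to MW-2 (Δx, Δy, Δh) = (-205, -240, -4.83); to MW-3 = (-5, -220, -1.91).
Solve a·Δx + b·Δy = Δh: det = (-205)·(-220) − (-5)·(-240) = 43900.
∂h/∂x = [(-4.83)·(-220) − (-1.91)·(-240)] / 43900 = +0.01376
∂h/∂y = [(-205)·(-1.91) − (-5)·(-4.83)] / 43900 = +0.008369
|∇h| = √(0.01376² + 0.008369²) = 0.01611
Seepage velocity v = K·i/n = 110.0 × 0.01611 / 0.25 = 7.088 m/day.
t = 200 / 7.088 = 28.22 days.

28 days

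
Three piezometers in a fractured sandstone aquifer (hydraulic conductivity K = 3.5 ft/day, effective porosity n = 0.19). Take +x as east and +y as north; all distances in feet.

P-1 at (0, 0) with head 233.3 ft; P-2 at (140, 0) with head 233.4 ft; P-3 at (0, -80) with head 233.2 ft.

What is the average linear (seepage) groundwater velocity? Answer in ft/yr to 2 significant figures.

9.7 ft/yr

∂h/∂x = (233.4 − 233.3) / (140 − 0) = +0.0007143
∂h/∂y = (233.2 − 233.3) / (-80 − 0) = +0.001250
|∇h| = √(0.0007143² + 0.001250²) = 0.00144
Seepage velocity v = K·i/n = 3.5 × 0.00144 / 0.19 = 0.02653 ft/day = 9.69 ft/yr.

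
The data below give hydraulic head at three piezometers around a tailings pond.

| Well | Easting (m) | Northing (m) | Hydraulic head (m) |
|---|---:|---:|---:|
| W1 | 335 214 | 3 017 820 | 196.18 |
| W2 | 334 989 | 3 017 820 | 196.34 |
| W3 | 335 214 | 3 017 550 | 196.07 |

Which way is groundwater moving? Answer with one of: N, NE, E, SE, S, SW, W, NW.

SE

∂h/∂x = (196.34 − 196.18) / (334989 − 335214) = -0.0007111
∂h/∂y = (196.07 − 196.18) / (3017550 − 3017820) = +0.0004074
Flow = −∇h = (+0.0007111 east, -0.0004074 north), which points southeast.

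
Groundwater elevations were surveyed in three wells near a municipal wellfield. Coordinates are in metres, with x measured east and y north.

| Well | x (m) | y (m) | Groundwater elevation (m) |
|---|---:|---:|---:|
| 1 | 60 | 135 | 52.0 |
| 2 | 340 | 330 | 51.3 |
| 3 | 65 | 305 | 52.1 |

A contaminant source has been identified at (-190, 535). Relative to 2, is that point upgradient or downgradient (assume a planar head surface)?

upgradient

Differences from 1: to 2 (Δx, Δy, Δh) = (280, 195, -0.7); to 3 = (5, 170, +0.1).
Solve a·Δx + b·Δy = Δh: det = 280·170 − 5·195 = 46625.
∂h/∂x = [(-0.7)·170 − (+0.1)·195] / 46625 = -0.002971
∂h/∂y = [280·(+0.1) − 5·(-0.7)] / 46625 = +0.0006756
Head at (-190, 535) = 52.0 + (-0.002971)·(-250) + (+0.0006756)·(400) = 53.01 m.
That is higher than the 51.3 m at 2, so the point is upgradient.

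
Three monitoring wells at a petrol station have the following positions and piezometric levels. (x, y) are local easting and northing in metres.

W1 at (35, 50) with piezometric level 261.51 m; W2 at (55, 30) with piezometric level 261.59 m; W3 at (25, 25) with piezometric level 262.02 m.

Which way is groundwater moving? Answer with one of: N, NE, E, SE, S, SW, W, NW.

NE

Three-point gradient (reference W1): Δ to W2 = (20, -20, +0.08), Δ to W3 = (-10, -25, +0.51).
∂h/∂x = -0.01171, ∂h/∂y = -0.01571 (det = -700).
Flow = −∇h = (+0.01171 east, +0.01571 north), which points northeast.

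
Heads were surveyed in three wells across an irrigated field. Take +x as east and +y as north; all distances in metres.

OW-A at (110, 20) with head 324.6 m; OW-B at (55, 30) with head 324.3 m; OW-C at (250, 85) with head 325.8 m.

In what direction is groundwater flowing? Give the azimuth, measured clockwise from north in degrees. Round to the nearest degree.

233°

With h = a·x + b·y + c and OW-A as origin, the differences give:
  (-55)·a + 10·b = -0.3
  140·a + 65·b = +1.2
Eliminate b (×65 and ×10, subtract): -4975·a = -31.50 → a = ∂h/∂x = +0.006332
Back-substitute: b = ∂h/∂y = +0.004824.
Flow direction (−∇h) has components (-0.006332 E, -0.004824 N).
Azimuth = atan2(E, N) = atan2(-0.006332, -0.004824) = 232.7° ≈ 233°.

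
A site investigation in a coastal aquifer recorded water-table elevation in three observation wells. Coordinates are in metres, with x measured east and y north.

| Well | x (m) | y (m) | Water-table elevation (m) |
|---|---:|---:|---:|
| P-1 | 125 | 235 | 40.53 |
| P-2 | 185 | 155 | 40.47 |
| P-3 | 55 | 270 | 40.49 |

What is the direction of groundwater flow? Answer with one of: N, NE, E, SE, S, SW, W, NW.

With h = a·x + b·y + c and P-1 as origin, the differences give:
  60·a + (-80)·b = -0.06
  (-70)·a + 35·b = -0.04
Eliminate b (×35 and ×(-80), subtract): -3500·a = -5.300 → a = ∂h/∂x = +0.001514
Back-substitute: b = ∂h/∂y = +0.001886.
Flow = −∇h = (-0.001514 east, -0.001886 north), which points southwest.

SW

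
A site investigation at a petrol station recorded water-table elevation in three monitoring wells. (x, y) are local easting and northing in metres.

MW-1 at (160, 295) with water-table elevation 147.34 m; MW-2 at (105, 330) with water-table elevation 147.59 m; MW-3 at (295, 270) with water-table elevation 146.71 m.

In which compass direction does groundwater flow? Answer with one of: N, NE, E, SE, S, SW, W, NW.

E

With h = a·x + b·y + c and MW-1 as origin, the differences give:
  (-55)·a + 35·b = +0.25
  135·a + (-25)·b = -0.63
Eliminate b (×(-25) and ×35, subtract): -3350·a = 15.800 → a = ∂h/∂x = -0.004716
Back-substitute: b = ∂h/∂y = -0.0002687.
Flow = −∇h = (+0.004716 east, +0.0002687 north), which points east.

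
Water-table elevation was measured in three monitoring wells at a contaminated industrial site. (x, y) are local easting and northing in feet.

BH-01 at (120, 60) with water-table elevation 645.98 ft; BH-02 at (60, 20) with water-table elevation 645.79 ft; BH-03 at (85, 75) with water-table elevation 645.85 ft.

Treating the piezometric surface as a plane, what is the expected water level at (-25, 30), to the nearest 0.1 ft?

645.5 ft

With h = a·x + b·y + c and BH-01 as origin, the differences give:
  (-60)·a + (-40)·b = -0.19
  (-35)·a + 15·b = -0.13
Eliminate b (×15 and ×(-40), subtract): -2300·a = -8.050 → a = ∂h/∂x = +0.003500
Back-substitute: b = ∂h/∂y = -0.0005000.
h(-25, 30) = 645.98 + (+0.003500)·(-145) + (-0.0005000)·(-30) = 645.98 -0.508 +0.015 = 645.487 ft.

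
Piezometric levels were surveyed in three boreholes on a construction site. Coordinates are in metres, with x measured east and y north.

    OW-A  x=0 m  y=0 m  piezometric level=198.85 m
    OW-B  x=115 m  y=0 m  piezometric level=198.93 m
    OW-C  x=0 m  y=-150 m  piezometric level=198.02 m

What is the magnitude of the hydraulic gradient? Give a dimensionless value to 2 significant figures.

0.0056

∂h/∂x = (198.93 − 198.85) / (115 − 0) = +0.0006957
∂h/∂y = (198.02 − 198.85) / (-150 − 0) = +0.005533
|∇h| = √(0.0006957² + 0.005533²) = 0.005577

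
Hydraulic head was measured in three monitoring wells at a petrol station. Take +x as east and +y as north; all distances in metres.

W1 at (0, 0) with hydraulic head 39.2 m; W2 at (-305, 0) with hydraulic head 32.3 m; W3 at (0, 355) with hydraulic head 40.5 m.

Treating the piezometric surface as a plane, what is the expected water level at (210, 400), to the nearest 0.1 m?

45.4 m

∂h/∂x = (32.3 − 39.2) / (-305 − 0) = +0.02262
∂h/∂y = (40.5 − 39.2) / (355 − 0) = +0.003662
h(210, 400) = 39.2 + (+0.02262)·(210) + (+0.003662)·(400) = 39.2 +4.751 +1.465 = 45.416 m.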